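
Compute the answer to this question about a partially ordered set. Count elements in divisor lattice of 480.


Divisors of 480: [1, 2, 3, 4, 5, 6, 8, 10, 12, 15, 16, 20, 24, 30, 32, 40, 48, 60, 80, 96, 120, 160, 240, 480]
Count: 24


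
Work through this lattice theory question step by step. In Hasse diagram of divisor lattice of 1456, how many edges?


A cover relation a -< b holds when a < b with no c strictly between.
Cover relations:
  1 -< 2
  1 -< 7
  1 -< 13
  2 -< 4
  2 -< 14
  2 -< 26
  4 -< 8
  4 -< 28
  ...28 more
Total: 36


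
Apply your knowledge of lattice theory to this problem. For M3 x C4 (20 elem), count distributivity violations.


Distributive law: a ^ (b v c) = (a ^ b) v (a ^ c).
Check all 20^3 = 8000 ordered triples (a,b,c).
  e.g. a=(a1,0), b=(a2,0), c=(a3,0): lhs=(a1,0) != rhs=(0,0)
  e.g. a=(a1,0), b=(a2,0), c=(a3,1): lhs=(a1,0) != rhs=(0,0)
Total violating triples: 384


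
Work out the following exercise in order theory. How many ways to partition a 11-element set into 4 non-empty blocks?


S(n,k) = k*S(n-1,k) + S(n-1,k-1).
S(10,4) = 34105, S(10,3) = 9330
S(11,4) = 4*34105 + 9330 = 136420 + 9330
S(11,4) = 145750


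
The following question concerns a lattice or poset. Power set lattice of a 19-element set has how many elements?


Power set = 2^n.
2^19 = 524288


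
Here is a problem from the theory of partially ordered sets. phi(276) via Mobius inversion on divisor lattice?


phi(n) = n * prod_{p|n} (1 - 1/p).
Prime divisors of 276: [2, 3, 23]
phi(276) = 276 * (1 - 1/2) * (1 - 1/3) * (1 - 1/23)
phi(276) = 88


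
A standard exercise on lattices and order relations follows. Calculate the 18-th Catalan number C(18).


C(n) = C(2n, n) / (n+1).
C(36, 18) = 9075135300
C(18) = 9075135300 / 19 = 477638700


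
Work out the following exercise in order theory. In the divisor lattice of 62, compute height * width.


Height = length of longest chain minus 1; width = size of largest antichain.
A maximum chain: 1 | 31 | 62  (height 2).
A maximum antichain: {2, 31}  (width 2).
Product = 2 * 2 = 4


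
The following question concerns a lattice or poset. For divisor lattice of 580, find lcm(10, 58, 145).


In a divisor lattice, join = lcm (least common multiple).
Compute lcm iteratively: start with first element, then lcm(current, next).
Elements: [10, 58, 145]
lcm(10,58) = 290
lcm(290,145) = 290
Final lcm = 290


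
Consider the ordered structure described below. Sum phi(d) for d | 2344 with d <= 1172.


Divisors of 2344 up to 1172: [1, 2, 4, 8, 293, 586, 1172]
phi values: [1, 1, 2, 4, 292, 292, 584]
Sum = 1176


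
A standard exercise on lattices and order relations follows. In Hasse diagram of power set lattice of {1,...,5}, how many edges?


A cover relation a -< b holds when a < b with no c strictly between.
Cover relations:
  {} -< {1}
  {} -< {2}
  {} -< {3}
  {} -< {4}
  {} -< {5}
  {1} -< {1,2}
  {1} -< {1,3}
  {1} -< {1,4}
  ...72 more
Total: 80


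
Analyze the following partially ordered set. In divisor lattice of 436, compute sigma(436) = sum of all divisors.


sigma(n) = sum of divisors.
Divisors of 436: [1, 2, 4, 109, 218, 436]
Sum = 770


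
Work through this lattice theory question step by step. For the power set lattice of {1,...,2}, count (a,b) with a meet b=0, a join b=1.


Complement pair (a,b): a meet b = bottom, a join b = top.
Here: A intersect B = {} and A union B = {1,...,2}.
Pairs found: ({},{1,2}), ({1},{2}), ({2},{1}), ({1,2},{})
Total ordered pairs: 4


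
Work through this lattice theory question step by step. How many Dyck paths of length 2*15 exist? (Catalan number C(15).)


C(n) = C(2n, n) / (n+1).
C(30, 15) = 155117520
C(15) = 155117520 / 16 = 9694845


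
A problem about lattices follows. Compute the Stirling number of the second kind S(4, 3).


S(n,k) = k*S(n-1,k) + S(n-1,k-1).
S(3,3) = 1, S(3,2) = 3
S(4,3) = 3*1 + 3 = 3 + 3
S(4,3) = 6


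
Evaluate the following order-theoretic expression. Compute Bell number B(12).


B(n) = number of set partitions of an n-element set.
B(n) satisfies the recurrence: B(n+1) = sum_k C(n,k)*B(k).
B(12) = 4213597


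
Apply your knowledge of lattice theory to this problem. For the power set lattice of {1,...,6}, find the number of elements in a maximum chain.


A chain is a totally ordered subset; we count the number of elements in a maximum chain.
Compute, for each element x, the size of the longest chain ending at x:
  {}: 1
  {1}: 2
  {2}: 2
  {3}: 2
  {4}: 2
  {5}: 2
  ...
A maximum chain: {} < {1} < {1,2} < {1,2,3} < {1,2,3,4} < {1,2,3,4,5} < {1,2,3,4,5,6}
Number of elements in the longest chain: 7


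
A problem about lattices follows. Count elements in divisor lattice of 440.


Divisors of 440: [1, 2, 4, 5, 8, 10, 11, 20, 22, 40, 44, 55, 88, 110, 220, 440]
Count: 16


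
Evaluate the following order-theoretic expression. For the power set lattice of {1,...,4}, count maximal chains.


A maximal chain goes from the minimum element to a maximal element via cover relations.
Counting all min-to-max paths in the cover graph.
Total maximal chains: 24


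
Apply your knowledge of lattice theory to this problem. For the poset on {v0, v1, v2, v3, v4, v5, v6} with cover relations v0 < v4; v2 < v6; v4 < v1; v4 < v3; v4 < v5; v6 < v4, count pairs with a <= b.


The order relation is {(a,b) : a <= b}, reflexive so it includes (a,a).
Examples: (v0,v0), (v0,v1), (v0,v3), (v0,v4), (v0,v5), ...
Total ordered pairs: 23


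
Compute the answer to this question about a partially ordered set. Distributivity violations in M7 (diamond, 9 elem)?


Distributive law: a ^ (b v c) = (a ^ b) v (a ^ c).
Check all 9^3 = 729 ordered triples (a,b,c).
  e.g. a=a1, b=a2, c=a3: lhs=a1 != rhs=0
  e.g. a=a1, b=a2, c=a4: lhs=a1 != rhs=0
Total violating triples: 210


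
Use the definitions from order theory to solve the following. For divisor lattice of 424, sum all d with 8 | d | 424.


Interval [8,424] in divisors of 424: [8, 424]
Sum = 432


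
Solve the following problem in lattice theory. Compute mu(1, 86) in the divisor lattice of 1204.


In a divisor lattice, mu(a,b) = mu(b/a) where mu is the classical Mobius function.
b/a = 86/1 = 86
Prime factorization of 86: primes [2, 43]
86 is squarefree with 2 prime factor(s), so mu(86) = (-1)^2 = 1


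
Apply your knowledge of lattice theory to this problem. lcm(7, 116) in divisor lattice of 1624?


Join=lcm.
gcd(7,116)=1
lcm=812


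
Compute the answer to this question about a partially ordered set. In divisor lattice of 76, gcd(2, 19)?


Meet=gcd.
gcd(2,19)=1


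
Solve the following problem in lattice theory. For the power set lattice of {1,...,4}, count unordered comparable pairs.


A comparable pair {a,b} has a < b or b < a in the order.
Count unordered pairs where one element is strictly below the other.
Examples: {{},{1}}, {{},{2}}, {{},{3}}, {{},{4}}, ...
Total comparable pairs: 65


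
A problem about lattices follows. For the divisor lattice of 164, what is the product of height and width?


Height = length of longest chain minus 1; width = size of largest antichain.
A maximum chain: 1 | 41 | 82 | 164  (height 3).
A maximum antichain: {2, 41}  (width 2).
Product = 3 * 2 = 6


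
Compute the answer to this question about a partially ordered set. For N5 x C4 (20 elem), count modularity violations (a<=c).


Modular law: if a <= c then a v (b ^ c) = (a v b) ^ c.
Check all triples (a,b,c) with a <= c among 20 elements.
  e.g. a=(a,0), b=(c,0), c=(b,0): lhs=(a,0) != rhs=(b,0)
  e.g. a=(a,0), b=(c,1), c=(b,0): lhs=(a,0) != rhs=(b,0)
Total violating triples: 40


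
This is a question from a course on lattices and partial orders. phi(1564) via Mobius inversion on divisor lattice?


phi(n) = n * prod_{p|n} (1 - 1/p).
Prime divisors of 1564: [2, 17, 23]
phi(1564) = 1564 * (1 - 1/2) * (1 - 1/17) * (1 - 1/23)
phi(1564) = 704


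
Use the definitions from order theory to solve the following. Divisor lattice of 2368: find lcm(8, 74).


In a divisor lattice, join = lcm (least common multiple).
gcd(8,74) = 2
lcm(8,74) = 8*74/gcd = 592/2 = 296


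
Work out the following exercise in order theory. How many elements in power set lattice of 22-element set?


Power set = 2^n.
2^22 = 4194304


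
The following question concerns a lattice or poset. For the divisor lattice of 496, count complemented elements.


An element a is complemented if some b has a meet b = bottom, a join b = top.
a is complemented iff gcd(a, n/a)=1, i.e. a is a unitary divisor of 496.
Complemented elements: 1, 16, 31, 496
Count: 4


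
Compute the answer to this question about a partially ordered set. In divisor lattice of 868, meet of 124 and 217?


In a divisor lattice, meet = gcd (greatest common divisor).
By Euclidean algorithm or factoring: gcd(124,217) = 31


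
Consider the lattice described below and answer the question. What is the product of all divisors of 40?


Divisors of 40: [1, 2, 4, 5, 8, 10, 20, 40]
Product = n^(d(n)/2) = 40^(8/2)
Product = 2560000


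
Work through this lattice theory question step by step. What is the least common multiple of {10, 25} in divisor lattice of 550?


In a divisor lattice, join = lcm (least common multiple).
Compute lcm iteratively: start with first element, then lcm(current, next).
Elements: [10, 25]
lcm(10,25) = 50
Final lcm = 50


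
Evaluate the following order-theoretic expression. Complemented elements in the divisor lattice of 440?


An element a is complemented if some b has a meet b = bottom, a join b = top.
a is complemented iff gcd(a, n/a)=1, i.e. a is a unitary divisor of 440.
Complemented elements: 1, 5, 8, 11, 40, 55, ... (2 more)
Count: 8


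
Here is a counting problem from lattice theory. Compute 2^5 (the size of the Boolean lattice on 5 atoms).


Power set = 2^n.
2^5 = 32


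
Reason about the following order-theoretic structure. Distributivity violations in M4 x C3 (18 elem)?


Distributive law: a ^ (b v c) = (a ^ b) v (a ^ c).
Check all 18^3 = 5832 ordered triples (a,b,c).
  e.g. a=(a1,0), b=(a2,0), c=(a3,0): lhs=(a1,0) != rhs=(0,0)
  e.g. a=(a1,0), b=(a2,0), c=(a3,1): lhs=(a1,0) != rhs=(0,0)
Total violating triples: 648


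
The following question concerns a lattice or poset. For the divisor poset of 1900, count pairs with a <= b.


The order relation is {(a,b) : a <= b}, reflexive so it includes (a,a).
Examples: (1,1), (1,10), (1,100), (1,19), (1,190), ...
Total ordered pairs: 108


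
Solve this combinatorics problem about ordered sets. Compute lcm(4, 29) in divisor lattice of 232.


In a divisor lattice, join = lcm (least common multiple).
gcd(4,29) = 1
lcm(4,29) = 4*29/gcd = 116/1 = 116


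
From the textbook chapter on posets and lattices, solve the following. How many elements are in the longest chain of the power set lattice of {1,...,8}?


A chain is a totally ordered subset; we count the number of elements in a maximum chain.
Compute, for each element x, the size of the longest chain ending at x:
  {}: 1
  {1}: 2
  {2}: 2
  {3}: 2
  {4}: 2
  {5}: 2
  ...
A maximum chain: {} < {1} < {1,2} < {1,2,3} < {1,2,3,4} < {1,2,3,4,5} < {1,2,3,4,5,6} < {1,2,3,4,5,6,7} < {1,2,3,4,5,6,7,8}
Number of elements in the longest chain: 9


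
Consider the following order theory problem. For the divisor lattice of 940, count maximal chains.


A maximal chain goes from the minimum element to a maximal element via cover relations.
Counting all min-to-max paths in the cover graph.
Total maximal chains: 12


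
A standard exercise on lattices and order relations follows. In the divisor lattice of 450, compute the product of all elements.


Divisors of 450: [1, 2, 3, 5, 6, 9, 10, 15, 18, 25, 30, 45, 50, 75, 90, 150, 225, 450]
Product = n^(d(n)/2) = 450^(18/2)
Product = 756680642578125000000000


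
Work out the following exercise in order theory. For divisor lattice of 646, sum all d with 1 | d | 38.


Interval [1,38] in divisors of 646: [1, 2, 19, 38]
Sum = 60


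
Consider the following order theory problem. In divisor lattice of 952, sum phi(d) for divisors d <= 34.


Divisors of 952 up to 34: [1, 2, 4, 7, 8, 14, 17, 28, 34]
phi values: [1, 1, 2, 6, 4, 6, 16, 12, 16]
Sum = 64


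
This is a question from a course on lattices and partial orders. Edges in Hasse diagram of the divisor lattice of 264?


A cover relation a -< b holds when a < b with no c strictly between.
Cover relations:
  1 -< 2
  1 -< 3
  1 -< 11
  2 -< 4
  2 -< 6
  2 -< 22
  3 -< 6
  3 -< 33
  ...20 more
Total: 28


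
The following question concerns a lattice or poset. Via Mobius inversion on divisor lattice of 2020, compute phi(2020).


phi(n) = n * prod_{p|n} (1 - 1/p).
Prime divisors of 2020: [2, 5, 101]
phi(2020) = 2020 * (1 - 1/2) * (1 - 1/5) * (1 - 1/101)
phi(2020) = 800


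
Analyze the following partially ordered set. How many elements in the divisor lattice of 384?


Divisors of 384: [1, 2, 3, 4, 6, 8, 12, 16, 24, 32, 48, 64, 96, 128, 192, 384]
Count: 16


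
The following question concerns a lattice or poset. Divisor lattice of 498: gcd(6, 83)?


Meet=gcd.
gcd(6,83)=1


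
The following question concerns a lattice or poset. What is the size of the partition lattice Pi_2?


B(n) = number of set partitions of an n-element set.
B(n) satisfies the recurrence: B(n+1) = sum_k C(n,k)*B(k).
B(2) = 2


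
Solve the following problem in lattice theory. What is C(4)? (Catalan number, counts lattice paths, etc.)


C(n) = C(2n, n) / (n+1).
C(8, 4) = 70
C(4) = 70 / 5 = 14


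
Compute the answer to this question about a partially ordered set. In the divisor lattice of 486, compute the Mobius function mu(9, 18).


In a divisor lattice, mu(a,b) = mu(b/a) where mu is the classical Mobius function.
b/a = 18/9 = 2
Prime factorization of 2: primes [2]
2 is squarefree with 1 prime factor(s), so mu(2) = (-1)^1 = -1


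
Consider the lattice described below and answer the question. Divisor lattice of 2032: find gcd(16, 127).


In a divisor lattice, meet = gcd (greatest common divisor).
By Euclidean algorithm or factoring: gcd(16,127) = 1


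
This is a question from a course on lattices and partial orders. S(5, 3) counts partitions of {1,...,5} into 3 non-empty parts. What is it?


S(n,k) = k*S(n-1,k) + S(n-1,k-1).
S(4,3) = 6, S(4,2) = 7
S(5,3) = 3*6 + 7 = 18 + 7
S(5,3) = 25


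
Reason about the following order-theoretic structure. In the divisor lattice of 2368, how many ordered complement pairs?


Complement pair (a,b): a meet b = bottom, a join b = top.
Here: gcd(a,b)=1 and lcm(a,b)=2368, i.e. a*b=2368 with a,b coprime.
Pairs found: (1,2368), (37,64), (64,37), (2368,1)
Total ordered pairs: 4


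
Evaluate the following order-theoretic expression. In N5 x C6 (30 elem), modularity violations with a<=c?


Modular law: if a <= c then a v (b ^ c) = (a v b) ^ c.
Check all triples (a,b,c) with a <= c among 30 elements.
  e.g. a=(a,0), b=(c,0), c=(b,0): lhs=(a,0) != rhs=(b,0)
  e.g. a=(a,0), b=(c,1), c=(b,0): lhs=(a,0) != rhs=(b,0)
Total violating triples: 126


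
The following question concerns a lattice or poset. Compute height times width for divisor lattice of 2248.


Height = length of longest chain minus 1; width = size of largest antichain.
A maximum chain: 1 | 281 | 562 | 1124 | 2248  (height 4).
A maximum antichain: {2, 281}  (width 2).
Product = 4 * 2 = 8


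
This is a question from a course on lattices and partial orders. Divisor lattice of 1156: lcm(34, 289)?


Join=lcm.
gcd(34,289)=17
lcm=578


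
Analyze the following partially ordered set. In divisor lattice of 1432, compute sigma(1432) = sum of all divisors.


sigma(n) = sum of divisors.
Divisors of 1432: [1, 2, 4, 8, 179, 358, 716, 1432]
Sum = 2700


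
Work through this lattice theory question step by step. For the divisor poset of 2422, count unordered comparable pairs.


A comparable pair {a,b} has a < b or b < a in the order.
Count unordered pairs where one element is strictly below the other.
Examples: {1,2}, {1,7}, {1,14}, {1,173}, ...
Total comparable pairs: 19


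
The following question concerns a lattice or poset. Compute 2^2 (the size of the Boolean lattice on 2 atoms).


Power set = 2^n.
2^2 = 4


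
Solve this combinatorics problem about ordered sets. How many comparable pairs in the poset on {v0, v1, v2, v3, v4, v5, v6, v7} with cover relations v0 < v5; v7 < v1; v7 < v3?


A comparable pair {a,b} has a < b or b < a in the order.
Count unordered pairs where one element is strictly below the other.
Examples: {v0,v5}, {v1,v7}, {v3,v7}
Total comparable pairs: 3


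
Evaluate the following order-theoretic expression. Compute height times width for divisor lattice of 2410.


Height = length of longest chain minus 1; width = size of largest antichain.
A maximum chain: 1 | 241 | 1205 | 2410  (height 3).
A maximum antichain: {2, 5, 241}  (width 3).
Product = 3 * 3 = 9


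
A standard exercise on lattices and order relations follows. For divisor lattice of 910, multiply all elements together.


Divisors of 910: [1, 2, 5, 7, 10, 13, 14, 26, 35, 65, 70, 91, 130, 182, 455, 910]
Product = n^(d(n)/2) = 910^(16/2)
Product = 470252527615152100000000


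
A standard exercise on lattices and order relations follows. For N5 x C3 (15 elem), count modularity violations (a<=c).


Modular law: if a <= c then a v (b ^ c) = (a v b) ^ c.
Check all triples (a,b,c) with a <= c among 15 elements.
  e.g. a=(a,0), b=(c,0), c=(b,0): lhs=(a,0) != rhs=(b,0)
  e.g. a=(a,0), b=(c,1), c=(b,0): lhs=(a,0) != rhs=(b,0)
Total violating triples: 18


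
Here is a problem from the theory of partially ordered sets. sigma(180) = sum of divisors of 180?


sigma(n) = sum of divisors.
Divisors of 180: [1, 2, 3, 4, 5, 6, 9, 10, 12, 15, 18, 20, 30, 36, 45, 60, 90, 180]
Sum = 546


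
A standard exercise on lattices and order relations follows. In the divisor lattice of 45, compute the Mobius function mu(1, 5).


In a divisor lattice, mu(a,b) = mu(b/a) where mu is the classical Mobius function.
b/a = 5/1 = 5
Prime factorization of 5: primes [5]
5 is squarefree with 1 prime factor(s), so mu(5) = (-1)^1 = -1


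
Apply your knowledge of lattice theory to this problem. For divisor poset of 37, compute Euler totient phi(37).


phi(n) = n * prod_{p|n} (1 - 1/p).
Prime divisors of 37: [37]
phi(37) = 37 * (1 - 1/37)
phi(37) = 36


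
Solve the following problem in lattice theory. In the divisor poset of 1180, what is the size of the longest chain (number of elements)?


A chain is a totally ordered subset; we count the number of elements in a maximum chain.
Compute, for each element x, the size of the longest chain ending at x:
  1: 1
  2: 2
  5: 2
  59: 2
  4: 3
  10: 3
  ...
A maximum chain: 1 < 2 < 4 < 20 < 1180
Number of elements in the longest chain: 5


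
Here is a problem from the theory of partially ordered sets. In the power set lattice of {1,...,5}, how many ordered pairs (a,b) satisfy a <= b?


The order relation is {(a,b) : a <= b}, reflexive so it includes (a,a).
Examples: ({},{}), ({},{1,2}), ({},{1,2,3}), ({},{1,2,3,4}), ({},{1,2,3,4,5}), ...
Total ordered pairs: 243


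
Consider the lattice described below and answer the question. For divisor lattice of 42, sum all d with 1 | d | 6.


Interval [1,6] in divisors of 42: [1, 2, 3, 6]
Sum = 12


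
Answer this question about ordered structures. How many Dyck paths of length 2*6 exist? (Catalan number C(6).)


C(n) = C(2n, n) / (n+1).
C(12, 6) = 924
C(6) = 924 / 7 = 132


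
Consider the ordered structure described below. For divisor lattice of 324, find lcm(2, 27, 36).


In a divisor lattice, join = lcm (least common multiple).
Compute lcm iteratively: start with first element, then lcm(current, next).
Elements: [2, 27, 36]
lcm(2,27) = 54
lcm(54,36) = 108
Final lcm = 108


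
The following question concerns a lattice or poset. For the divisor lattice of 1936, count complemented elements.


An element a is complemented if some b has a meet b = bottom, a join b = top.
a is complemented iff gcd(a, n/a)=1, i.e. a is a unitary divisor of 1936.
Complemented elements: 1, 16, 121, 1936
Count: 4


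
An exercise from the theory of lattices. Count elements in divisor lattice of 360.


Divisors of 360: [1, 2, 3, 4, 5, 6, 8, 9, 10, 12, 15, 18, 20, 24, 30, 36, 40, 45, 60, 72, 90, 120, 180, 360]
Count: 24


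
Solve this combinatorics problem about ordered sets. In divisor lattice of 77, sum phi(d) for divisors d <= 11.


Divisors of 77 up to 11: [1, 7, 11]
phi values: [1, 6, 10]
Sum = 17


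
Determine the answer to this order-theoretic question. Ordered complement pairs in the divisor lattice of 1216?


Complement pair (a,b): a meet b = bottom, a join b = top.
Here: gcd(a,b)=1 and lcm(a,b)=1216, i.e. a*b=1216 with a,b coprime.
Pairs found: (1,1216), (19,64), (64,19), (1216,1)
Total ordered pairs: 4


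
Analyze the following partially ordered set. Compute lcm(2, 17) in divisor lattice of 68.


In a divisor lattice, join = lcm (least common multiple).
gcd(2,17) = 1
lcm(2,17) = 2*17/gcd = 34/1 = 34


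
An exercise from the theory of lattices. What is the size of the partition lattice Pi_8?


B(n) = number of set partitions of an n-element set.
B(n) satisfies the recurrence: B(n+1) = sum_k C(n,k)*B(k).
B(8) = 4140


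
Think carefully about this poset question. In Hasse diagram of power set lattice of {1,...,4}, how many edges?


A cover relation a -< b holds when a < b with no c strictly between.
Cover relations:
  {} -< {1}
  {} -< {2}
  {} -< {3}
  {} -< {4}
  {1} -< {1,2}
  {1} -< {1,3}
  {1} -< {1,4}
  {2} -< {1,2}
  ...24 more
Total: 32


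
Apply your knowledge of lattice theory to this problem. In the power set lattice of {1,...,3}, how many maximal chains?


A maximal chain goes from the minimum element to a maximal element via cover relations.
Counting all min-to-max paths in the cover graph.
Total maximal chains: 6


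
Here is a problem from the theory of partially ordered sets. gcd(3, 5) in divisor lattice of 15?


Meet=gcd.
gcd(3,5)=1


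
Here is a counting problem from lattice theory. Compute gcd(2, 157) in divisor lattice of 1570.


In a divisor lattice, meet = gcd (greatest common divisor).
By Euclidean algorithm or factoring: gcd(2,157) = 1


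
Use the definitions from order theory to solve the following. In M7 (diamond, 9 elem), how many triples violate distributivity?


Distributive law: a ^ (b v c) = (a ^ b) v (a ^ c).
Check all 9^3 = 729 ordered triples (a,b,c).
  e.g. a=a1, b=a2, c=a3: lhs=a1 != rhs=0
  e.g. a=a1, b=a2, c=a4: lhs=a1 != rhs=0
Total violating triples: 210


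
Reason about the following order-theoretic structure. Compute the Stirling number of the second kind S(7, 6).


S(n,k) = k*S(n-1,k) + S(n-1,k-1).
S(6,6) = 1, S(6,5) = 15
S(7,6) = 6*1 + 15 = 6 + 15
S(7,6) = 21


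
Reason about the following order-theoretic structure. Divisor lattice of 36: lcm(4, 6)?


Join=lcm.
gcd(4,6)=2
lcm=12


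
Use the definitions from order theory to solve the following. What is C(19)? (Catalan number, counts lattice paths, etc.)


C(n) = C(2n, n) / (n+1).
C(38, 19) = 35345263800
C(19) = 35345263800 / 20 = 1767263190


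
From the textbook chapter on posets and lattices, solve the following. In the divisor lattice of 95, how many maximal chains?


A maximal chain goes from the minimum element to a maximal element via cover relations.
Counting all min-to-max paths in the cover graph.
Total maximal chains: 2


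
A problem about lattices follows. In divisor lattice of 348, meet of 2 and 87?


In a divisor lattice, meet = gcd (greatest common divisor).
By Euclidean algorithm or factoring: gcd(2,87) = 1


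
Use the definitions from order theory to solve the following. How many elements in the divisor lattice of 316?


Divisors of 316: [1, 2, 4, 79, 158, 316]
Count: 6


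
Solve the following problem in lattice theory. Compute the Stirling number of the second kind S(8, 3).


S(n,k) = k*S(n-1,k) + S(n-1,k-1).
S(7,3) = 301, S(7,2) = 63
S(8,3) = 3*301 + 63 = 903 + 63
S(8,3) = 966


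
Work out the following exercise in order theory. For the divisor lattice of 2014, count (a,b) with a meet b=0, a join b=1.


Complement pair (a,b): a meet b = bottom, a join b = top.
Here: gcd(a,b)=1 and lcm(a,b)=2014, i.e. a*b=2014 with a,b coprime.
Pairs found: (1,2014), (2,1007), (19,106), (38,53), ... (4 more)
Total ordered pairs: 8


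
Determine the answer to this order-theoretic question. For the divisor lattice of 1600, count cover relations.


A cover relation a -< b holds when a < b with no c strictly between.
Cover relations:
  1 -< 2
  1 -< 5
  2 -< 4
  2 -< 10
  4 -< 8
  4 -< 20
  5 -< 10
  5 -< 25
  ...24 more
Total: 32


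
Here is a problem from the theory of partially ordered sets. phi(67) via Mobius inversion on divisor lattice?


phi(n) = n * prod_{p|n} (1 - 1/p).
Prime divisors of 67: [67]
phi(67) = 67 * (1 - 1/67)
phi(67) = 66


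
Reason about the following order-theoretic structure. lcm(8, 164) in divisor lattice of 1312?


Join=lcm.
gcd(8,164)=4
lcm=328


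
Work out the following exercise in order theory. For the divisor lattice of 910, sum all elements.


sigma(n) = sum of divisors.
Divisors of 910: [1, 2, 5, 7, 10, 13, 14, 26, 35, 65, 70, 91, 130, 182, 455, 910]
Sum = 2016


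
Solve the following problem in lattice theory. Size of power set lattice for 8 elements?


Power set = 2^n.
2^8 = 256


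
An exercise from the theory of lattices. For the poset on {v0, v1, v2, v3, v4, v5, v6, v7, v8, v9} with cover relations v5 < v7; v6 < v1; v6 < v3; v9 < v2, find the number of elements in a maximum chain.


A chain is a totally ordered subset; we count the number of elements in a maximum chain.
Compute, for each element x, the size of the longest chain ending at x:
  v0: 1
  v4: 1
  v5: 1
  v6: 1
  v8: 1
  v9: 1
  ...
A maximum chain: v6 < v1
Number of elements in the longest chain: 2


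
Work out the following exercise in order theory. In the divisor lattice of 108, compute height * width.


Height = length of longest chain minus 1; width = size of largest antichain.
A maximum chain: 1 | 3 | 9 | 27 | 54 | 108  (height 5).
A maximum antichain: {4, 6, 9}  (width 3).
Product = 5 * 3 = 15


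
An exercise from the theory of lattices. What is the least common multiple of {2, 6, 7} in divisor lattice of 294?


In a divisor lattice, join = lcm (least common multiple).
Compute lcm iteratively: start with first element, then lcm(current, next).
Elements: [2, 6, 7]
lcm(2,6) = 6
lcm(6,7) = 42
Final lcm = 42


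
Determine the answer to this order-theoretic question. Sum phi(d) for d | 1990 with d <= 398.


Divisors of 1990 up to 398: [1, 2, 5, 10, 199, 398]
phi values: [1, 1, 4, 4, 198, 198]
Sum = 406


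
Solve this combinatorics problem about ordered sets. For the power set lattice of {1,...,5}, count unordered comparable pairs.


A comparable pair {a,b} has a < b or b < a in the order.
Count unordered pairs where one element is strictly below the other.
Examples: {{},{1}}, {{},{2}}, {{},{3}}, {{},{4}}, ...
Total comparable pairs: 211


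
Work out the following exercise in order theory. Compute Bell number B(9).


B(n) = number of set partitions of an n-element set.
B(n) satisfies the recurrence: B(n+1) = sum_k C(n,k)*B(k).
B(9) = 21147


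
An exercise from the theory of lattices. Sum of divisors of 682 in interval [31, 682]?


Interval [31,682] in divisors of 682: [31, 62, 341, 682]
Sum = 1116


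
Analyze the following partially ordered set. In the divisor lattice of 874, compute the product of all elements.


Divisors of 874: [1, 2, 19, 23, 38, 46, 437, 874]
Product = n^(d(n)/2) = 874^(8/2)
Product = 583506543376


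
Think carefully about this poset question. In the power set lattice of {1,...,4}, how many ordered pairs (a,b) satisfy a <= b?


The order relation is {(a,b) : a <= b}, reflexive so it includes (a,a).
Examples: ({},{}), ({},{1,2}), ({},{1,2,3}), ({},{1,2,3,4}), ({},{1,2,4}), ...
Total ordered pairs: 81


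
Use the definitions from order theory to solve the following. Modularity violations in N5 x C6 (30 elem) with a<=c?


Modular law: if a <= c then a v (b ^ c) = (a v b) ^ c.
Check all triples (a,b,c) with a <= c among 30 elements.
  e.g. a=(a,0), b=(c,0), c=(b,0): lhs=(a,0) != rhs=(b,0)
  e.g. a=(a,0), b=(c,1), c=(b,0): lhs=(a,0) != rhs=(b,0)
Total violating triples: 126


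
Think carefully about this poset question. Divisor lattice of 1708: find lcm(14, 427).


In a divisor lattice, join = lcm (least common multiple).
gcd(14,427) = 7
lcm(14,427) = 14*427/gcd = 5978/7 = 854


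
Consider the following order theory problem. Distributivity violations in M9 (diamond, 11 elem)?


Distributive law: a ^ (b v c) = (a ^ b) v (a ^ c).
Check all 11^3 = 1331 ordered triples (a,b,c).
  e.g. a=a1, b=a2, c=a3: lhs=a1 != rhs=0
  e.g. a=a1, b=a2, c=a4: lhs=a1 != rhs=0
Total violating triples: 504


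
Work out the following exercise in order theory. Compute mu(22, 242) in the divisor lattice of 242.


In a divisor lattice, mu(a,b) = mu(b/a) where mu is the classical Mobius function.
b/a = 242/22 = 11
Prime factorization of 11: primes [11]
11 is squarefree with 1 prime factor(s), so mu(11) = (-1)^1 = -1


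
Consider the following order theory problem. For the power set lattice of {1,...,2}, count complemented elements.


An element a is complemented if some b has a meet b = bottom, a join b = top.
every subset A has complement S\A, so all elements are complemented.
Complemented elements: {}, {1}, {2}, {1,2}
Count: 4


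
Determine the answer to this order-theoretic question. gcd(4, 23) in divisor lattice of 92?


Meet=gcd.
gcd(4,23)=1


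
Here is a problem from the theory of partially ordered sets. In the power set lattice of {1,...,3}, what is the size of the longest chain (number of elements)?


A chain is a totally ordered subset; we count the number of elements in a maximum chain.
Compute, for each element x, the size of the longest chain ending at x:
  {}: 1
  {1}: 2
  {2}: 2
  {3}: 2
  {1,2}: 3
  {1,3}: 3
  ...
A maximum chain: {} < {1} < {1,2} < {1,2,3}
Number of elements in the longest chain: 4


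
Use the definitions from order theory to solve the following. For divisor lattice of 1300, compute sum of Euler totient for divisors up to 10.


Divisors of 1300 up to 10: [1, 2, 4, 5, 10]
phi values: [1, 1, 2, 4, 4]
Sum = 12


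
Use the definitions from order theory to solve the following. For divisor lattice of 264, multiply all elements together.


Divisors of 264: [1, 2, 3, 4, 6, 8, 11, 12, 22, 24, 33, 44, 66, 88, 132, 264]
Product = n^(d(n)/2) = 264^(16/2)
Product = 23595621172490797056


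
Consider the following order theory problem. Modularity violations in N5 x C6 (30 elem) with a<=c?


Modular law: if a <= c then a v (b ^ c) = (a v b) ^ c.
Check all triples (a,b,c) with a <= c among 30 elements.
  e.g. a=(a,0), b=(c,0), c=(b,0): lhs=(a,0) != rhs=(b,0)
  e.g. a=(a,0), b=(c,1), c=(b,0): lhs=(a,0) != rhs=(b,0)
Total violating triples: 126


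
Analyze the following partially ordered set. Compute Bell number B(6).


B(n) = number of set partitions of an n-element set.
B(n) satisfies the recurrence: B(n+1) = sum_k C(n,k)*B(k).
B(6) = 203


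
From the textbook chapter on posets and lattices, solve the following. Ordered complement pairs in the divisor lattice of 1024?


Complement pair (a,b): a meet b = bottom, a join b = top.
Here: gcd(a,b)=1 and lcm(a,b)=1024, i.e. a*b=1024 with a,b coprime.
Pairs found: (1,1024), (1024,1)
Total ordered pairs: 2


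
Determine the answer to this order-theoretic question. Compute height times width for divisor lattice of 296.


Height = length of longest chain minus 1; width = size of largest antichain.
A maximum chain: 1 | 37 | 74 | 148 | 296  (height 4).
A maximum antichain: {2, 37}  (width 2).
Product = 4 * 2 = 8


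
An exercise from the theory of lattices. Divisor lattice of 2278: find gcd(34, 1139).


In a divisor lattice, meet = gcd (greatest common divisor).
By Euclidean algorithm or factoring: gcd(34,1139) = 17


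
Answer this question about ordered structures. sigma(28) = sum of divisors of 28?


sigma(n) = sum of divisors.
Divisors of 28: [1, 2, 4, 7, 14, 28]
Sum = 56


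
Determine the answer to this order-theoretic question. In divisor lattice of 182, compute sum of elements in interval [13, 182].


Interval [13,182] in divisors of 182: [13, 26, 91, 182]
Sum = 312


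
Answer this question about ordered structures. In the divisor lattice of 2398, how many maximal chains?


A maximal chain goes from the minimum element to a maximal element via cover relations.
Counting all min-to-max paths in the cover graph.
Total maximal chains: 6


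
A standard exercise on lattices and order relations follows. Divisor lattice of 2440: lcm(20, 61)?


Join=lcm.
gcd(20,61)=1
lcm=1220


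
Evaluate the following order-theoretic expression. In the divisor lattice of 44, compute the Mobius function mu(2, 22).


In a divisor lattice, mu(a,b) = mu(b/a) where mu is the classical Mobius function.
b/a = 22/2 = 11
Prime factorization of 11: primes [11]
11 is squarefree with 1 prime factor(s), so mu(11) = (-1)^1 = -1


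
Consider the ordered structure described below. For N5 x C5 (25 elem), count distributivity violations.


Distributive law: a ^ (b v c) = (a ^ b) v (a ^ c).
Check all 25^3 = 15625 ordered triples (a,b,c).
  e.g. a=(b,0), b=(a,0), c=(c,0): lhs=(b,0) != rhs=(a,0)
  e.g. a=(b,0), b=(a,0), c=(c,1): lhs=(b,0) != rhs=(a,0)
Total violating triples: 250


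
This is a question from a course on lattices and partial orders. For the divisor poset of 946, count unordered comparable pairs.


A comparable pair {a,b} has a < b or b < a in the order.
Count unordered pairs where one element is strictly below the other.
Examples: {1,2}, {1,11}, {1,22}, {1,43}, ...
Total comparable pairs: 19


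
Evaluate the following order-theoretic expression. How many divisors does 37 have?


Divisors of 37: [1, 37]
Count: 2


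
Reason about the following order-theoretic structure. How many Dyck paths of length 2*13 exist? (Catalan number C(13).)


C(n) = C(2n, n) / (n+1).
C(26, 13) = 10400600
C(13) = 10400600 / 14 = 742900


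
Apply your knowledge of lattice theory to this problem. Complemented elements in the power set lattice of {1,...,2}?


An element a is complemented if some b has a meet b = bottom, a join b = top.
every subset A has complement S\A, so all elements are complemented.
Complemented elements: {}, {1}, {2}, {1,2}
Count: 4


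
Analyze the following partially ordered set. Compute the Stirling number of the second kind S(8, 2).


S(n,k) = k*S(n-1,k) + S(n-1,k-1).
S(7,2) = 63, S(7,1) = 1
S(8,2) = 2*63 + 1 = 126 + 1
S(8,2) = 127


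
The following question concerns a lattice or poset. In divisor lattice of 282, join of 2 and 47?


In a divisor lattice, join = lcm (least common multiple).
gcd(2,47) = 1
lcm(2,47) = 2*47/gcd = 94/1 = 94


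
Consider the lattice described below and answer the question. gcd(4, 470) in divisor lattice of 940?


Meet=gcd.
gcd(4,470)=2


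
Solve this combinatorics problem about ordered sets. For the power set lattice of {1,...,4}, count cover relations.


A cover relation a -< b holds when a < b with no c strictly between.
Cover relations:
  {} -< {1}
  {} -< {2}
  {} -< {3}
  {} -< {4}
  {1} -< {1,2}
  {1} -< {1,3}
  {1} -< {1,4}
  {2} -< {1,2}
  ...24 more
Total: 32


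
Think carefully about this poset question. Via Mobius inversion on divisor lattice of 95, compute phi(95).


phi(n) = n * prod_{p|n} (1 - 1/p).
Prime divisors of 95: [5, 19]
phi(95) = 95 * (1 - 1/5) * (1 - 1/19)
phi(95) = 72


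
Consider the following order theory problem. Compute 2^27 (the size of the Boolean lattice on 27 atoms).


Power set = 2^n.
2^27 = 134217728


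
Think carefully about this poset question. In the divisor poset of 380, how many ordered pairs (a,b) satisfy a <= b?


The order relation is {(a,b) : a <= b}, reflexive so it includes (a,a).
Examples: (1,1), (1,10), (1,19), (1,190), (1,2), ...
Total ordered pairs: 54


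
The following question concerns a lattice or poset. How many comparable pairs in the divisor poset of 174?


A comparable pair {a,b} has a < b or b < a in the order.
Count unordered pairs where one element is strictly below the other.
Examples: {1,2}, {1,3}, {1,6}, {1,29}, ...
Total comparable pairs: 19


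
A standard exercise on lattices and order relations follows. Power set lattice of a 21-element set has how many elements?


Power set = 2^n.
2^21 = 2097152


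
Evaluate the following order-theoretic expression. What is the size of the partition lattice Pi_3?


B(n) = number of set partitions of an n-element set.
B(n) satisfies the recurrence: B(n+1) = sum_k C(n,k)*B(k).
B(3) = 5


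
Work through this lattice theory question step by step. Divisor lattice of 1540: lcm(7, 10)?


Join=lcm.
gcd(7,10)=1
lcm=70


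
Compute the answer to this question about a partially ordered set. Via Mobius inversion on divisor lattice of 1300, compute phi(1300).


phi(n) = n * prod_{p|n} (1 - 1/p).
Prime divisors of 1300: [2, 5, 13]
phi(1300) = 1300 * (1 - 1/2) * (1 - 1/5) * (1 - 1/13)
phi(1300) = 480


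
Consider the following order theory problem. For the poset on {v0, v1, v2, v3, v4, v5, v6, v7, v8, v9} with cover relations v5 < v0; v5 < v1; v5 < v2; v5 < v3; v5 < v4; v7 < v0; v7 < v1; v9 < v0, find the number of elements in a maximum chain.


A chain is a totally ordered subset; we count the number of elements in a maximum chain.
Compute, for each element x, the size of the longest chain ending at x:
  v5: 1
  v6: 1
  v7: 1
  v8: 1
  v9: 1
  v2: 2
  ...
A maximum chain: v5 < v0
Number of elements in the longest chain: 2


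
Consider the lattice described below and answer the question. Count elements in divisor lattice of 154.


Divisors of 154: [1, 2, 7, 11, 14, 22, 77, 154]
Count: 8


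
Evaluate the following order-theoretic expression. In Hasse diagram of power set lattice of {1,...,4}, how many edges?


A cover relation a -< b holds when a < b with no c strictly between.
Cover relations:
  {} -< {1}
  {} -< {2}
  {} -< {3}
  {} -< {4}
  {1} -< {1,2}
  {1} -< {1,3}
  {1} -< {1,4}
  {2} -< {1,2}
  ...24 more
Total: 32


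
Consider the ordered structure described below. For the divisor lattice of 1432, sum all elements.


sigma(n) = sum of divisors.
Divisors of 1432: [1, 2, 4, 8, 179, 358, 716, 1432]
Sum = 2700


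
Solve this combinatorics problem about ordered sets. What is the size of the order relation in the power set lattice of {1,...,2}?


The order relation is {(a,b) : a <= b}, reflexive so it includes (a,a).
Examples: ({},{}), ({},{1,2}), ({},{1}), ({},{2}), ({1,2},{1,2}), ...
Total ordered pairs: 9


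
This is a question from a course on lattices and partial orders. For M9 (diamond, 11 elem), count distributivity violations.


Distributive law: a ^ (b v c) = (a ^ b) v (a ^ c).
Check all 11^3 = 1331 ordered triples (a,b,c).
  e.g. a=a1, b=a2, c=a3: lhs=a1 != rhs=0
  e.g. a=a1, b=a2, c=a4: lhs=a1 != rhs=0
Total violating triples: 504


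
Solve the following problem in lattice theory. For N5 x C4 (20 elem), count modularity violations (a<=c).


Modular law: if a <= c then a v (b ^ c) = (a v b) ^ c.
Check all triples (a,b,c) with a <= c among 20 elements.
  e.g. a=(a,0), b=(c,0), c=(b,0): lhs=(a,0) != rhs=(b,0)
  e.g. a=(a,0), b=(c,1), c=(b,0): lhs=(a,0) != rhs=(b,0)
Total violating triples: 40


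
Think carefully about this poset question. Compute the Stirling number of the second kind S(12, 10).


S(n,k) = k*S(n-1,k) + S(n-1,k-1).
S(11,10) = 55, S(11,9) = 1155
S(12,10) = 10*55 + 1155 = 550 + 1155
S(12,10) = 1705
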